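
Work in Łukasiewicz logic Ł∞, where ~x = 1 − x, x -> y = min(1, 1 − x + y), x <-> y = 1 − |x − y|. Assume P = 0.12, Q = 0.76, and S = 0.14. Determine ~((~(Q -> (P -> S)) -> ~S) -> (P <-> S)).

P -> S = min(1, 1 − 0.12 + 0.14) = min(1, 1.02) = 1.00
Q -> (P -> S) = min(1, 1 − 0.76 + 1.00) = min(1, 1.24) = 1.00
~(Q -> (P -> S)) = 1 − 1.00 = 0.00
~S = 1 − 0.14 = 0.86
~(Q -> (P -> S)) -> ~S = min(1, 1 − 0.00 + 0.86) = min(1, 1.86) = 1.00
P <-> S = 1 − |0.12 − 0.14| = 1 − 0.02 = 0.98
(~(Q -> (P -> S)) -> ~S) -> (P <-> S) = min(1, 1 − 1.00 + 0.98) = min(1, 0.98) = 0.98
~((~(Q -> (P -> S)) -> ~S) -> (P <-> S)) = 1 − 0.98 = 0.02

0.02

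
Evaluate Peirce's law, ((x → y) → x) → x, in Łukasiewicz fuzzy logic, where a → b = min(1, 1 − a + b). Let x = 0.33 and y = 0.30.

0.97

x → y = min(1, 1 − 0.33 + 0.30) = min(1, 0.97) = 0.97
(x → y) → x = min(1, 1 − 0.97 + 0.33) = min(1, 0.36) = 0.36
((x → y) → x) → x = min(1, 1 − 0.36 + 0.33) = min(1, 0.97) = 0.97
(The value 0.97 < 1 shows this instance is not satisfied; not a Ł∞-tautology in general.)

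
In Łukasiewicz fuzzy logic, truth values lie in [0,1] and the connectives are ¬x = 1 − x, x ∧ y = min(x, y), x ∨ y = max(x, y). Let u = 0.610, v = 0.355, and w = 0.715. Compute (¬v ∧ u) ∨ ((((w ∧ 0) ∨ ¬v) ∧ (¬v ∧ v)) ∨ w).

0.715

¬v = 1 − 0.355 = 0.645
¬v ∧ u = min(0.645, 0.610) = 0.610
w ∧ 0 = min(0.715, 0.000) = 0.000
(w ∧ 0) ∨ ¬v = max(0.000, 0.645) = 0.645
¬v ∧ v = min(0.645, 0.355) = 0.355
((w ∧ 0) ∨ ¬v) ∧ (¬v ∧ v) = min(0.645, 0.355) = 0.355
(((w ∧ 0) ∨ ¬v) ∧ (¬v ∧ v)) ∨ w = max(0.355, 0.715) = 0.715
(¬v ∧ u) ∨ ((((w ∧ 0) ∨ ¬v) ∧ (¬v ∧ v)) ∨ w) = max(0.610, 0.715) = 0.715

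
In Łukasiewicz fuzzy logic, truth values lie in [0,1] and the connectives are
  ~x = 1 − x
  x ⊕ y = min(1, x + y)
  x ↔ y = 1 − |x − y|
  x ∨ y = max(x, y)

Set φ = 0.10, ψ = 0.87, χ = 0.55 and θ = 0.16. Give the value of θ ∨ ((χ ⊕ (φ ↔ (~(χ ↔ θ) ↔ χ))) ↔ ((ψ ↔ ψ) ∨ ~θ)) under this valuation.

0.81

χ ↔ θ = 1 − |0.55 − 0.16| = 1 − 0.39 = 0.61
~(χ ↔ θ) = 1 − 0.61 = 0.39
~(χ ↔ θ) ↔ χ = 1 − |0.39 − 0.55| = 1 − 0.16 = 0.84
φ ↔ (~(χ ↔ θ) ↔ χ) = 1 − |0.10 − 0.84| = 1 − 0.74 = 0.26
χ ⊕ (φ ↔ (~(χ ↔ θ) ↔ χ)) = min(1, 0.55 + 0.26) = min(1, 0.81) = 0.81
ψ ↔ ψ = 1 − |0.87 − 0.87| = 1 − 0.00 = 1.00
~θ = 1 − 0.16 = 0.84
(ψ ↔ ψ) ∨ ~θ = max(1.00, 0.84) = 1.00
(χ ⊕ (φ ↔ (~(χ ↔ θ) ↔ χ))) ↔ ((ψ ↔ ψ) ∨ ~θ) = 1 − |0.81 − 1.00| = 1 − 0.19 = 0.81
θ ∨ ((χ ⊕ (φ ↔ (~(χ ↔ θ) ↔ χ))) ↔ ((ψ ↔ ψ) ∨ ~θ)) = max(0.16, 0.81) = 0.81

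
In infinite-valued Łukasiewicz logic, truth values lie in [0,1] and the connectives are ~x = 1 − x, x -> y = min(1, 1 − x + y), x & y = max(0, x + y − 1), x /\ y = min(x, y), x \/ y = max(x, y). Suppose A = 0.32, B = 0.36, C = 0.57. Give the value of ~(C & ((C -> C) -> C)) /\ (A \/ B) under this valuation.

C -> C = min(1, 1 − 0.57 + 0.57) = min(1, 1.00) = 1.00
(C -> C) -> C = min(1, 1 − 1.00 + 0.57) = min(1, 0.57) = 0.57
C & ((C -> C) -> C) = max(0, 0.57 + 0.57 − 1) = max(0, 0.14) = 0.14
~(C & ((C -> C) -> C)) = 1 − 0.14 = 0.86
A \/ B = max(0.32, 0.36) = 0.36
~(C & ((C -> C) -> C)) /\ (A \/ B) = min(0.86, 0.36) = 0.36

0.36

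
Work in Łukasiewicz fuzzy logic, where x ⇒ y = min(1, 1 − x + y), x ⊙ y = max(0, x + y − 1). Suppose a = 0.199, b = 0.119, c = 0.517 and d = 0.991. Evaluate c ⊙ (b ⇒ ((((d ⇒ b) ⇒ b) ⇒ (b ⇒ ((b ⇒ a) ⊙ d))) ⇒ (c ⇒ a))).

0.517

d ⇒ b = min(1, 1 − 0.991 + 0.119) = min(1, 0.128) = 0.128
(d ⇒ b) ⇒ b = min(1, 1 − 0.128 + 0.119) = min(1, 0.991) = 0.991
b ⇒ a = min(1, 1 − 0.119 + 0.199) = min(1, 1.080) = 1.000
(b ⇒ a) ⊙ d = max(0, 1.000 + 0.991 − 1) = max(0, 0.991) = 0.991
b ⇒ ((b ⇒ a) ⊙ d) = min(1, 1 − 0.119 + 0.991) = min(1, 1.872) = 1.000
((d ⇒ b) ⇒ b) ⇒ (b ⇒ ((b ⇒ a) ⊙ d)) = min(1, 1 − 0.991 + 1.000) = min(1, 1.009) = 1.000
c ⇒ a = min(1, 1 − 0.517 + 0.199) = min(1, 0.682) = 0.682
(((d ⇒ b) ⇒ b) ⇒ (b ⇒ ((b ⇒ a) ⊙ d))) ⇒ (c ⇒ a) = min(1, 1 − 1.000 + 0.682) = min(1, 0.682) = 0.682
b ⇒ ((((d ⇒ b) ⇒ b) ⇒ (b ⇒ ((b ⇒ a) ⊙ d))) ⇒ (c ⇒ a)) = min(1, 1 − 0.119 + 0.682) = min(1, 1.563) = 1.000
c ⊙ (b ⇒ ((((d ⇒ b) ⇒ b) ⇒ (b ⇒ ((b ⇒ a) ⊙ d))) ⇒ (c ⇒ a))) = max(0, 0.517 + 1.000 − 1) = max(0, 0.517) = 0.517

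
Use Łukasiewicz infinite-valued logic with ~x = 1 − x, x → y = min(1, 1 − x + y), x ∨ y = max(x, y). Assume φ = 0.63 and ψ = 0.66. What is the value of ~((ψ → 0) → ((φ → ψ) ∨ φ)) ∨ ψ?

0.66

ψ → 0 = min(1, 1 − 0.66 + 0.00) = min(1, 0.34) = 0.34
φ → ψ = min(1, 1 − 0.63 + 0.66) = min(1, 1.03) = 1.00
(φ → ψ) ∨ φ = max(1.00, 0.63) = 1.00
(ψ → 0) → ((φ → ψ) ∨ φ) = min(1, 1 − 0.34 + 1.00) = min(1, 1.66) = 1.00
~((ψ → 0) → ((φ → ψ) ∨ φ)) = 1 − 1.00 = 0.00
~((ψ → 0) → ((φ → ψ) ∨ φ)) ∨ ψ = max(0.00, 0.66) = 0.66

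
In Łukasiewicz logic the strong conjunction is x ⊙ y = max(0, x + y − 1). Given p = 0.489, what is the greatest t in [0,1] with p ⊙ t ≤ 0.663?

1.000

The residuum of the Łukasiewicz t-norm gives the supremum: min(1, 1 − 0.489 + 0.663).
1 − 0.489 + 0.663 = 1.174, so t = min(1, 1.174) = 1.000.
Check: 0.489 ⊙ 1.000 = max(0, 0.489) = 0.489 ≤ 0.663.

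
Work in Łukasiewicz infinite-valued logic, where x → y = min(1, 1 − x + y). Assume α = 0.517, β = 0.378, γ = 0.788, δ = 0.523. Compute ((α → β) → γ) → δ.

α → β = min(1, 1 − 0.517 + 0.378) = min(1, 0.861) = 0.861
(α → β) → γ = min(1, 1 − 0.861 + 0.788) = min(1, 0.927) = 0.927
((α → β) → γ) → δ = min(1, 1 − 0.927 + 0.523) = min(1, 0.596) = 0.596

0.596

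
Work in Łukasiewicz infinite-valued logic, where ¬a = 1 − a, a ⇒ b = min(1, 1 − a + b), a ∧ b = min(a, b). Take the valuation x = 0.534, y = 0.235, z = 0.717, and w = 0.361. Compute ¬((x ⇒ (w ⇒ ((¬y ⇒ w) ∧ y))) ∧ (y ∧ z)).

0.765

¬y = 1 − 0.235 = 0.765
¬y ⇒ w = min(1, 1 − 0.765 + 0.361) = min(1, 0.596) = 0.596
(¬y ⇒ w) ∧ y = min(0.596, 0.235) = 0.235
w ⇒ ((¬y ⇒ w) ∧ y) = min(1, 1 − 0.361 + 0.235) = min(1, 0.874) = 0.874
x ⇒ (w ⇒ ((¬y ⇒ w) ∧ y)) = min(1, 1 − 0.534 + 0.874) = min(1, 1.340) = 1.000
y ∧ z = min(0.235, 0.717) = 0.235
(x ⇒ (w ⇒ ((¬y ⇒ w) ∧ y))) ∧ (y ∧ z) = min(1.000, 0.235) = 0.235
¬((x ⇒ (w ⇒ ((¬y ⇒ w) ∧ y))) ∧ (y ∧ z)) = 1 − 0.235 = 0.765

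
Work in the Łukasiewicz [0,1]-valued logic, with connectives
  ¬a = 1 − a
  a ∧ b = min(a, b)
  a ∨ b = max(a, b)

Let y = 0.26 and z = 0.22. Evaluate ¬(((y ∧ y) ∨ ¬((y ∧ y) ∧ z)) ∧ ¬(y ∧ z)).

y ∧ y = min(0.26, 0.26) = 0.26
(y ∧ y) ∧ z = min(0.26, 0.22) = 0.22
¬((y ∧ y) ∧ z) = 1 − 0.22 = 0.78
(y ∧ y) ∨ ¬((y ∧ y) ∧ z) = max(0.26, 0.78) = 0.78
y ∧ z = min(0.26, 0.22) = 0.22
¬(y ∧ z) = 1 − 0.22 = 0.78
((y ∧ y) ∨ ¬((y ∧ y) ∧ z)) ∧ ¬(y ∧ z) = min(0.78, 0.78) = 0.78
¬(((y ∧ y) ∨ ¬((y ∧ y) ∧ z)) ∧ ¬(y ∧ z)) = 1 − 0.78 = 0.22

0.22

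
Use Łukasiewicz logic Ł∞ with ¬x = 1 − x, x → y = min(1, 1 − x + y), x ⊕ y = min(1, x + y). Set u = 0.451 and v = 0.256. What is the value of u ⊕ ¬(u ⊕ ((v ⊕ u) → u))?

0.451

v ⊕ u = min(1, 0.256 + 0.451) = min(1, 0.707) = 0.707
(v ⊕ u) → u = min(1, 1 − 0.707 + 0.451) = min(1, 0.744) = 0.744
u ⊕ ((v ⊕ u) → u) = min(1, 0.451 + 0.744) = min(1, 1.195) = 1.000
¬(u ⊕ ((v ⊕ u) → u)) = 1 − 1.000 = 0.000
u ⊕ ¬(u ⊕ ((v ⊕ u) → u)) = min(1, 0.451 + 0.000) = min(1, 0.451) = 0.451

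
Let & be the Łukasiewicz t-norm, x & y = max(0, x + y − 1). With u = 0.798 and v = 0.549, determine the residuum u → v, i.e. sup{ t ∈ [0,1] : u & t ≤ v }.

0.751

The residuum of the Łukasiewicz t-norm gives the supremum: min(1, 1 − 0.798 + 0.549).
1 − 0.798 + 0.549 = 0.751, so t = min(1, 0.751) = 0.751.
Check: 0.798 & 0.751 = max(0, 0.549) = 0.549 ≤ 0.549.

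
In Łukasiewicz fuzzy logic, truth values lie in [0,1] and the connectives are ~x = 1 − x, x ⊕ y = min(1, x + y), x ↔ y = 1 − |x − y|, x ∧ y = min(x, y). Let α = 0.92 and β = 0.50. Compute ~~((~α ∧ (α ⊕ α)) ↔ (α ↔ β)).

0.50

~α = 1 − 0.92 = 0.08
α ⊕ α = min(1, 0.92 + 0.92) = min(1, 1.84) = 1.00
~α ∧ (α ⊕ α) = min(0.08, 1.00) = 0.08
α ↔ β = 1 − |0.92 − 0.50| = 1 − 0.42 = 0.58
(~α ∧ (α ⊕ α)) ↔ (α ↔ β) = 1 − |0.08 − 0.58| = 1 − 0.50 = 0.50
~((~α ∧ (α ⊕ α)) ↔ (α ↔ β)) = 1 − 0.50 = 0.50
~~((~α ∧ (α ⊕ α)) ↔ (α ↔ β)) = 1 − 0.50 = 0.50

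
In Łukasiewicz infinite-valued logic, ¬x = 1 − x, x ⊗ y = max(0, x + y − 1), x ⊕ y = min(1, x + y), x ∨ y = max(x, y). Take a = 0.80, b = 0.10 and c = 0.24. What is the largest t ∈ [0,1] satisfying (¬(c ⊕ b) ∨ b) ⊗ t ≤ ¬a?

0.54

c ⊕ b = min(1, 0.24 + 0.10) = min(1, 0.34) = 0.34
¬(c ⊕ b) = 1 − 0.34 = 0.66
¬(c ⊕ b) ∨ b = max(0.66, 0.10) = 0.66
So the left factor is ¬(c ⊕ b) ∨ b = 0.66.
¬a = 1 − 0.80 = 0.20
So the right-hand bound is ¬a = 0.20.
The residuum of the Łukasiewicz t-norm gives the supremum: min(1, 1 − 0.66 + 0.20).
1 − 0.66 + 0.20 = 0.54, so t = min(1, 0.54) = 0.54.
Check: 0.66 ⊗ 0.54 = max(0, 0.20) = 0.20 ≤ 0.20.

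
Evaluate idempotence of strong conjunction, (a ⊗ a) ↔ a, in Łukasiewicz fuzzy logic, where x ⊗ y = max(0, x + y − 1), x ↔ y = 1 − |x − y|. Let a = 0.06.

0.94

a ⊗ a = max(0, 0.06 + 0.06 − 1) = max(0, -0.88) = 0.00
(a ⊗ a) ↔ a = 1 − |0.00 − 0.06| = 1 − 0.06 = 0.94
(The value 0.94 < 1 shows this instance is not satisfied; fails in Ł∞ since a ⊗ a = max(0, 2a−1) ≠ a in general.)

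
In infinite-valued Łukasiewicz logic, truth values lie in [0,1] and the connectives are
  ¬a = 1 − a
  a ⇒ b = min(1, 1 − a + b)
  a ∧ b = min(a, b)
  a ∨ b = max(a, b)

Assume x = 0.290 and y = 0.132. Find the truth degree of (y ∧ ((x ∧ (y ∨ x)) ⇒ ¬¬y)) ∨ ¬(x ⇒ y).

y ∨ x = max(0.132, 0.290) = 0.290
x ∧ (y ∨ x) = min(0.290, 0.290) = 0.290
¬y = 1 − 0.132 = 0.868
¬¬y = 1 − 0.868 = 0.132
(x ∧ (y ∨ x)) ⇒ ¬¬y = min(1, 1 − 0.290 + 0.132) = min(1, 0.842) = 0.842
y ∧ ((x ∧ (y ∨ x)) ⇒ ¬¬y) = min(0.132, 0.842) = 0.132
x ⇒ y = min(1, 1 − 0.290 + 0.132) = min(1, 0.842) = 0.842
¬(x ⇒ y) = 1 − 0.842 = 0.158
(y ∧ ((x ∧ (y ∨ x)) ⇒ ¬¬y)) ∨ ¬(x ⇒ y) = max(0.132, 0.158) = 0.158

0.158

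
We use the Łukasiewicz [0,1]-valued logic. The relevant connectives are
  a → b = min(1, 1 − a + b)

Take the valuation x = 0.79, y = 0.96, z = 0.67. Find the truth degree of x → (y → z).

y → z = min(1, 1 − 0.96 + 0.67) = min(1, 0.71) = 0.71
x → (y → z) = min(1, 1 − 0.79 + 0.71) = min(1, 0.92) = 0.92

0.92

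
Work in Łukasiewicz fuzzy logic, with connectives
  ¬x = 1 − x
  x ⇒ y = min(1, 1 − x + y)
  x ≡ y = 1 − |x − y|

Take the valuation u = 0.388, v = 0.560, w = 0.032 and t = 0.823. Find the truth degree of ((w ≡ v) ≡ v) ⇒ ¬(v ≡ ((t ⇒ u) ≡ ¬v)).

w ≡ v = 1 − |0.032 − 0.560| = 1 − 0.528 = 0.472
(w ≡ v) ≡ v = 1 − |0.472 − 0.560| = 1 − 0.088 = 0.912
t ⇒ u = min(1, 1 − 0.823 + 0.388) = min(1, 0.565) = 0.565
¬v = 1 − 0.560 = 0.440
(t ⇒ u) ≡ ¬v = 1 − |0.565 − 0.440| = 1 − 0.125 = 0.875
v ≡ ((t ⇒ u) ≡ ¬v) = 1 − |0.560 − 0.875| = 1 − 0.315 = 0.685
¬(v ≡ ((t ⇒ u) ≡ ¬v)) = 1 − 0.685 = 0.315
((w ≡ v) ≡ v) ⇒ ¬(v ≡ ((t ⇒ u) ≡ ¬v)) = min(1, 1 − 0.912 + 0.315) = min(1, 0.403) = 0.403

0.403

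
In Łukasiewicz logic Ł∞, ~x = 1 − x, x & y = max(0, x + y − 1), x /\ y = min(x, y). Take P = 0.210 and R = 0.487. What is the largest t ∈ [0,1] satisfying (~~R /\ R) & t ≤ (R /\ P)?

0.723

~R = 1 − 0.487 = 0.513
~~R = 1 − 0.513 = 0.487
~~R /\ R = min(0.487, 0.487) = 0.487
So the left factor is ~~R /\ R = 0.487.
R /\ P = min(0.487, 0.210) = 0.210
So the right-hand bound is R /\ P = 0.210.
The residuum of the Łukasiewicz t-norm gives the supremum: min(1, 1 − 0.487 + 0.210).
1 − 0.487 + 0.210 = 0.723, so t = min(1, 0.723) = 0.723.
Check: 0.487 & 0.723 = max(0, 0.210) = 0.210 ≤ 0.210.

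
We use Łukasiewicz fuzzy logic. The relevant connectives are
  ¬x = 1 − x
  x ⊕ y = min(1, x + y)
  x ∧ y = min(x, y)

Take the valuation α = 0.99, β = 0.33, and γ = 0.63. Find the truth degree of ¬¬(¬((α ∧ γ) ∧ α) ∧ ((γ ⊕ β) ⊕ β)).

0.37

α ∧ γ = min(0.99, 0.63) = 0.63
(α ∧ γ) ∧ α = min(0.63, 0.99) = 0.63
¬((α ∧ γ) ∧ α) = 1 − 0.63 = 0.37
γ ⊕ β = min(1, 0.63 + 0.33) = min(1, 0.96) = 0.96
(γ ⊕ β) ⊕ β = min(1, 0.96 + 0.33) = min(1, 1.29) = 1.00
¬((α ∧ γ) ∧ α) ∧ ((γ ⊕ β) ⊕ β) = min(0.37, 1.00) = 0.37
¬(¬((α ∧ γ) ∧ α) ∧ ((γ ⊕ β) ⊕ β)) = 1 − 0.37 = 0.63
¬¬(¬((α ∧ γ) ∧ α) ∧ ((γ ⊕ β) ⊕ β)) = 1 − 0.63 = 0.37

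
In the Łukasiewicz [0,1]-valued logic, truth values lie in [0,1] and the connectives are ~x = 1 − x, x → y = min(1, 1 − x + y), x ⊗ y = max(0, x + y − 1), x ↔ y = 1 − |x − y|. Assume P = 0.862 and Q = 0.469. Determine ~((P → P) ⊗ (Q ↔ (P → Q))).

0.138

P → P = min(1, 1 − 0.862 + 0.862) = min(1, 1.000) = 1.000
P → Q = min(1, 1 − 0.862 + 0.469) = min(1, 0.607) = 0.607
Q ↔ (P → Q) = 1 − |0.469 − 0.607| = 1 − 0.138 = 0.862
(P → P) ⊗ (Q ↔ (P → Q)) = max(0, 1.000 + 0.862 − 1) = max(0, 0.862) = 0.862
~((P → P) ⊗ (Q ↔ (P → Q))) = 1 − 0.862 = 0.138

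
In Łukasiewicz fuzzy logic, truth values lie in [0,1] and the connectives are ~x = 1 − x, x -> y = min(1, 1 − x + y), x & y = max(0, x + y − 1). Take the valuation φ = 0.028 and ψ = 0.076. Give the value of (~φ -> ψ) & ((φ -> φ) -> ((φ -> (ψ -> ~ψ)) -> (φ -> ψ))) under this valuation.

~φ = 1 − 0.028 = 0.972
~φ -> ψ = min(1, 1 − 0.972 + 0.076) = min(1, 0.104) = 0.104
φ -> φ = min(1, 1 − 0.028 + 0.028) = min(1, 1.000) = 1.000
~ψ = 1 − 0.076 = 0.924
ψ -> ~ψ = min(1, 1 − 0.076 + 0.924) = min(1, 1.848) = 1.000
φ -> (ψ -> ~ψ) = min(1, 1 − 0.028 + 1.000) = min(1, 1.972) = 1.000
φ -> ψ = min(1, 1 − 0.028 + 0.076) = min(1, 1.048) = 1.000
(φ -> (ψ -> ~ψ)) -> (φ -> ψ) = min(1, 1 − 1.000 + 1.000) = min(1, 1.000) = 1.000
(φ -> φ) -> ((φ -> (ψ -> ~ψ)) -> (φ -> ψ)) = min(1, 1 − 1.000 + 1.000) = min(1, 1.000) = 1.000
(~φ -> ψ) & ((φ -> φ) -> ((φ -> (ψ -> ~ψ)) -> (φ -> ψ))) = max(0, 0.104 + 1.000 − 1) = max(0, 0.104) = 0.104

0.104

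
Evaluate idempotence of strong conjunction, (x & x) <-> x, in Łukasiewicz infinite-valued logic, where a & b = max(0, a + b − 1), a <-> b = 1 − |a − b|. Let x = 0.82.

x & x = max(0, 0.82 + 0.82 − 1) = max(0, 0.64) = 0.64
(x & x) <-> x = 1 − |0.64 − 0.82| = 1 − 0.18 = 0.82
(The value 0.82 < 1 shows this instance is not satisfied; fails in Ł∞ since a ⊗ a = max(0, 2a−1) ≠ a in general.)

0.82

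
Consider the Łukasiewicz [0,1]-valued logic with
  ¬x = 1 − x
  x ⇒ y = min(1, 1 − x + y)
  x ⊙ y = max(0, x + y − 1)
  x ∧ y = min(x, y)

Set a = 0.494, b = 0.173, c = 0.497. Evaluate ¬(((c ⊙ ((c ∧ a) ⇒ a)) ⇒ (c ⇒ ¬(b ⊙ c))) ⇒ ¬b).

c ∧ a = min(0.497, 0.494) = 0.494
(c ∧ a) ⇒ a = min(1, 1 − 0.494 + 0.494) = min(1, 1.000) = 1.000
c ⊙ ((c ∧ a) ⇒ a) = max(0, 0.497 + 1.000 − 1) = max(0, 0.497) = 0.497
b ⊙ c = max(0, 0.173 + 0.497 − 1) = max(0, -0.330) = 0.000
¬(b ⊙ c) = 1 − 0.000 = 1.000
c ⇒ ¬(b ⊙ c) = min(1, 1 − 0.497 + 1.000) = min(1, 1.503) = 1.000
(c ⊙ ((c ∧ a) ⇒ a)) ⇒ (c ⇒ ¬(b ⊙ c)) = min(1, 1 − 0.497 + 1.000) = min(1, 1.503) = 1.000
¬b = 1 − 0.173 = 0.827
((c ⊙ ((c ∧ a) ⇒ a)) ⇒ (c ⇒ ¬(b ⊙ c))) ⇒ ¬b = min(1, 1 − 1.000 + 0.827) = min(1, 0.827) = 0.827
¬(((c ⊙ ((c ∧ a) ⇒ a)) ⇒ (c ⇒ ¬(b ⊙ c))) ⇒ ¬b) = 1 − 0.827 = 0.173

0.173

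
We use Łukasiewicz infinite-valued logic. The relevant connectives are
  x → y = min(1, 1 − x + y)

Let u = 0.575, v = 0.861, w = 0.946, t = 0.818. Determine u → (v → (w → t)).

1.000

w → t = min(1, 1 − 0.946 + 0.818) = min(1, 0.872) = 0.872
v → (w → t) = min(1, 1 − 0.861 + 0.872) = min(1, 1.011) = 1.000
u → (v → (w → t)) = min(1, 1 − 0.575 + 1.000) = min(1, 1.425) = 1.000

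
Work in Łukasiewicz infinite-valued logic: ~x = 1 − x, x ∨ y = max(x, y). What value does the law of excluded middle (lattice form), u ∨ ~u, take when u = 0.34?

~u = 1 − 0.34 = 0.66
u ∨ ~u = max(0.34, 0.66) = 0.66
(The value 0.66 < 1 shows this instance is not satisfied; not a Ł∞-tautology — its value is max(a, 1−a).)

0.66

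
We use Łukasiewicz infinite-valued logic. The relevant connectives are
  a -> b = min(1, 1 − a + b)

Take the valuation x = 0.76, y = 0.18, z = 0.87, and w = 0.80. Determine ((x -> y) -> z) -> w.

0.80

x -> y = min(1, 1 − 0.76 + 0.18) = min(1, 0.42) = 0.42
(x -> y) -> z = min(1, 1 − 0.42 + 0.87) = min(1, 1.45) = 1.00
((x -> y) -> z) -> w = min(1, 1 − 1.00 + 0.80) = min(1, 0.80) = 0.80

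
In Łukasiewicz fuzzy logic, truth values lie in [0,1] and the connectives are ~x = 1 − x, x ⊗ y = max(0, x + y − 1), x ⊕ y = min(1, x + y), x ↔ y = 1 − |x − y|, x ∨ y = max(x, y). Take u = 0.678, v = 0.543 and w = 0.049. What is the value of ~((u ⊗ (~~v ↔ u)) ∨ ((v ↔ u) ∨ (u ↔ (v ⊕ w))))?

0.086

~v = 1 − 0.543 = 0.457
~~v = 1 − 0.457 = 0.543
~~v ↔ u = 1 − |0.543 − 0.678| = 1 − 0.135 = 0.865
u ⊗ (~~v ↔ u) = max(0, 0.678 + 0.865 − 1) = max(0, 0.543) = 0.543
v ↔ u = 1 − |0.543 − 0.678| = 1 − 0.135 = 0.865
v ⊕ w = min(1, 0.543 + 0.049) = min(1, 0.592) = 0.592
u ↔ (v ⊕ w) = 1 − |0.678 − 0.592| = 1 − 0.086 = 0.914
(v ↔ u) ∨ (u ↔ (v ⊕ w)) = max(0.865, 0.914) = 0.914
(u ⊗ (~~v ↔ u)) ∨ ((v ↔ u) ∨ (u ↔ (v ⊕ w))) = max(0.543, 0.914) = 0.914
~((u ⊗ (~~v ↔ u)) ∨ ((v ↔ u) ∨ (u ↔ (v ⊕ w)))) = 1 − 0.914 = 0.086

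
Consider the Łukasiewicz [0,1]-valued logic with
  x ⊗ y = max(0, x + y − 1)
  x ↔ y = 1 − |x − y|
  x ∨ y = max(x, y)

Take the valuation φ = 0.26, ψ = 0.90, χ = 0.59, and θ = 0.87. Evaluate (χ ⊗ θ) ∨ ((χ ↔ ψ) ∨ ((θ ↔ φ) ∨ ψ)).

χ ⊗ θ = max(0, 0.59 + 0.87 − 1) = max(0, 0.46) = 0.46
χ ↔ ψ = 1 − |0.59 − 0.90| = 1 − 0.31 = 0.69
θ ↔ φ = 1 − |0.87 − 0.26| = 1 − 0.61 = 0.39
(θ ↔ φ) ∨ ψ = max(0.39, 0.90) = 0.90
(χ ↔ ψ) ∨ ((θ ↔ φ) ∨ ψ) = max(0.69, 0.90) = 0.90
(χ ⊗ θ) ∨ ((χ ↔ ψ) ∨ ((θ ↔ φ) ∨ ψ)) = max(0.46, 0.90) = 0.90

0.90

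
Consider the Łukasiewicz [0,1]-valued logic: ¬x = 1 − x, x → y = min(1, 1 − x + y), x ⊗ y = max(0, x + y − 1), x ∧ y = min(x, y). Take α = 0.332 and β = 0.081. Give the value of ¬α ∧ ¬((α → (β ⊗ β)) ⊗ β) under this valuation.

¬α = 1 − 0.332 = 0.668
β ⊗ β = max(0, 0.081 + 0.081 − 1) = max(0, -0.838) = 0.000
α → (β ⊗ β) = min(1, 1 − 0.332 + 0.000) = min(1, 0.668) = 0.668
(α → (β ⊗ β)) ⊗ β = max(0, 0.668 + 0.081 − 1) = max(0, -0.251) = 0.000
¬((α → (β ⊗ β)) ⊗ β) = 1 − 0.000 = 1.000
¬α ∧ ¬((α → (β ⊗ β)) ⊗ β) = min(0.668, 1.000) = 0.668

0.668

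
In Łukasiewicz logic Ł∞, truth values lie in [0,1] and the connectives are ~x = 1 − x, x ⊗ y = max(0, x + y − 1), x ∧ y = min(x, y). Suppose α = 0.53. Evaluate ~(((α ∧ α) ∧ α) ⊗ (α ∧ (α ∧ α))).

0.94

α ∧ α = min(0.53, 0.53) = 0.53
(α ∧ α) ∧ α = min(0.53, 0.53) = 0.53
α ∧ (α ∧ α) = min(0.53, 0.53) = 0.53
((α ∧ α) ∧ α) ⊗ (α ∧ (α ∧ α)) = max(0, 0.53 + 0.53 − 1) = max(0, 0.06) = 0.06
~(((α ∧ α) ∧ α) ⊗ (α ∧ (α ∧ α))) = 1 − 0.06 = 0.94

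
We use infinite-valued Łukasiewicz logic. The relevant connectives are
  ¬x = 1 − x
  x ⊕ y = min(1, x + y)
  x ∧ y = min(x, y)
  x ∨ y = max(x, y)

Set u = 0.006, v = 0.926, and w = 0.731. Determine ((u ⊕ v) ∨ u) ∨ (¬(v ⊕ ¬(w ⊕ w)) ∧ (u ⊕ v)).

0.932

u ⊕ v = min(1, 0.006 + 0.926) = min(1, 0.932) = 0.932
(u ⊕ v) ∨ u = max(0.932, 0.006) = 0.932
w ⊕ w = min(1, 0.731 + 0.731) = min(1, 1.462) = 1.000
¬(w ⊕ w) = 1 − 1.000 = 0.000
v ⊕ ¬(w ⊕ w) = min(1, 0.926 + 0.000) = min(1, 0.926) = 0.926
¬(v ⊕ ¬(w ⊕ w)) = 1 − 0.926 = 0.074
¬(v ⊕ ¬(w ⊕ w)) ∧ (u ⊕ v) = min(0.074, 0.932) = 0.074
((u ⊕ v) ∨ u) ∨ (¬(v ⊕ ¬(w ⊕ w)) ∧ (u ⊕ v)) = max(0.932, 0.074) = 0.932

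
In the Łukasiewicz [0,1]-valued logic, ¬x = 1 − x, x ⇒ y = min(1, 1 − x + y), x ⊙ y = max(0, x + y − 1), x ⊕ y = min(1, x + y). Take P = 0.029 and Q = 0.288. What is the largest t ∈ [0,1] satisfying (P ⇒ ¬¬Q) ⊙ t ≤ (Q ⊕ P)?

¬Q = 1 − 0.288 = 0.712
¬¬Q = 1 − 0.712 = 0.288
P ⇒ ¬¬Q = min(1, 1 − 0.029 + 0.288) = min(1, 1.259) = 1.000
So the left factor is P ⇒ ¬¬Q = 1.000.
Q ⊕ P = min(1, 0.288 + 0.029) = min(1, 0.317) = 0.317
So the right-hand bound is Q ⊕ P = 0.317.
The residuum of the Łukasiewicz t-norm gives the supremum: min(1, 1 − 1.000 + 0.317).
1 − 1.000 + 0.317 = 0.317, so t = min(1, 0.317) = 0.317.
Check: 1.000 ⊙ 0.317 = max(0, 0.317) = 0.317 ≤ 0.317.

0.317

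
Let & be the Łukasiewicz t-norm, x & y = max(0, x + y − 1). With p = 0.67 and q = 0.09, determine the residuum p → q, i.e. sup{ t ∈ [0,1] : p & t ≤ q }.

0.42

The residuum of the Łukasiewicz t-norm gives the supremum: min(1, 1 − 0.67 + 0.09).
1 − 0.67 + 0.09 = 0.42, so t = min(1, 0.42) = 0.42.
Check: 0.67 & 0.42 = max(0, 0.09) = 0.09 ≤ 0.09.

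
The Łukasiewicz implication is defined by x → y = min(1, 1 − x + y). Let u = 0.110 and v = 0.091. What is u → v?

u → v = min(1, 1 − 0.110 + 0.091) = min(1, 0.981) = 0.981
For comparison, the Gödel implication (1 if x ≤ y else y) would give 0.091.

0.981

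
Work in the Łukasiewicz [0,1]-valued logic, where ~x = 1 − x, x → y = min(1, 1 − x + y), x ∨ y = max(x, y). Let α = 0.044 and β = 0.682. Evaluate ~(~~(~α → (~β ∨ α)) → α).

~α = 1 − 0.044 = 0.956
~β = 1 − 0.682 = 0.318
~β ∨ α = max(0.318, 0.044) = 0.318
~α → (~β ∨ α) = min(1, 1 − 0.956 + 0.318) = min(1, 0.362) = 0.362
~(~α → (~β ∨ α)) = 1 − 0.362 = 0.638
~~(~α → (~β ∨ α)) = 1 − 0.638 = 0.362
~~(~α → (~β ∨ α)) → α = min(1, 1 − 0.362 + 0.044) = min(1, 0.682) = 0.682
~(~~(~α → (~β ∨ α)) → α) = 1 − 0.682 = 0.318

0.318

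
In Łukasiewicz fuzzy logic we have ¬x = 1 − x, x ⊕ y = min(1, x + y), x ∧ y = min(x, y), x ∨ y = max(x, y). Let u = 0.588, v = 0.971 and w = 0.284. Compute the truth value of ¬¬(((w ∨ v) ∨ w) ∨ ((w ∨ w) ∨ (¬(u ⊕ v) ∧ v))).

w ∨ v = max(0.284, 0.971) = 0.971
(w ∨ v) ∨ w = max(0.971, 0.284) = 0.971
w ∨ w = max(0.284, 0.284) = 0.284
u ⊕ v = min(1, 0.588 + 0.971) = min(1, 1.559) = 1.000
¬(u ⊕ v) = 1 − 1.000 = 0.000
¬(u ⊕ v) ∧ v = min(0.000, 0.971) = 0.000
(w ∨ w) ∨ (¬(u ⊕ v) ∧ v) = max(0.284, 0.000) = 0.284
((w ∨ v) ∨ w) ∨ ((w ∨ w) ∨ (¬(u ⊕ v) ∧ v)) = max(0.971, 0.284) = 0.971
¬(((w ∨ v) ∨ w) ∨ ((w ∨ w) ∨ (¬(u ⊕ v) ∧ v))) = 1 − 0.971 = 0.029
¬¬(((w ∨ v) ∨ w) ∨ ((w ∨ w) ∨ (¬(u ⊕ v) ∧ v))) = 1 − 0.029 = 0.971

0.971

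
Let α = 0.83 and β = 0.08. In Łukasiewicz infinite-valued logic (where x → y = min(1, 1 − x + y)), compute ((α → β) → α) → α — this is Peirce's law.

α → β = min(1, 1 − 0.83 + 0.08) = min(1, 0.25) = 0.25
(α → β) → α = min(1, 1 − 0.25 + 0.83) = min(1, 1.58) = 1.00
((α → β) → α) → α = min(1, 1 − 1.00 + 0.83) = min(1, 0.83) = 0.83
(The value 0.83 < 1 shows this instance is not satisfied; not a Ł∞-tautology in general.)

0.83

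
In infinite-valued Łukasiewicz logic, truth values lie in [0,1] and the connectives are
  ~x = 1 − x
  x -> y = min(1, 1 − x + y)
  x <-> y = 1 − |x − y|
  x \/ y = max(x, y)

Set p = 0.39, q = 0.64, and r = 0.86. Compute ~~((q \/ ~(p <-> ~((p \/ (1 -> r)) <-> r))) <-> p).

0.75

1 -> r = min(1, 1 − 1.00 + 0.86) = min(1, 0.86) = 0.86
p \/ (1 -> r) = max(0.39, 0.86) = 0.86
(p \/ (1 -> r)) <-> r = 1 − |0.86 − 0.86| = 1 − 0.00 = 1.00
~((p \/ (1 -> r)) <-> r) = 1 − 1.00 = 0.00
p <-> ~((p \/ (1 -> r)) <-> r) = 1 − |0.39 − 0.00| = 1 − 0.39 = 0.61
~(p <-> ~((p \/ (1 -> r)) <-> r)) = 1 − 0.61 = 0.39
q \/ ~(p <-> ~((p \/ (1 -> r)) <-> r)) = max(0.64, 0.39) = 0.64
(q \/ ~(p <-> ~((p \/ (1 -> r)) <-> r))) <-> p = 1 − |0.64 − 0.39| = 1 − 0.25 = 0.75
~((q \/ ~(p <-> ~((p \/ (1 -> r)) <-> r))) <-> p) = 1 − 0.75 = 0.25
~~((q \/ ~(p <-> ~((p \/ (1 -> r)) <-> r))) <-> p) = 1 − 0.25 = 0.75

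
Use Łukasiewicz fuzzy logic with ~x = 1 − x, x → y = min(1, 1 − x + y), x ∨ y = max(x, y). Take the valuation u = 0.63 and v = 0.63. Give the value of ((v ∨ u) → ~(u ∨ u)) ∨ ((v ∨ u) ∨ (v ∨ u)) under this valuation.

v ∨ u = max(0.63, 0.63) = 0.63
u ∨ u = max(0.63, 0.63) = 0.63
~(u ∨ u) = 1 − 0.63 = 0.37
(v ∨ u) → ~(u ∨ u) = min(1, 1 − 0.63 + 0.37) = min(1, 0.74) = 0.74
(v ∨ u) ∨ (v ∨ u) = max(0.63, 0.63) = 0.63
((v ∨ u) → ~(u ∨ u)) ∨ ((v ∨ u) ∨ (v ∨ u)) = max(0.74, 0.63) = 0.74

0.74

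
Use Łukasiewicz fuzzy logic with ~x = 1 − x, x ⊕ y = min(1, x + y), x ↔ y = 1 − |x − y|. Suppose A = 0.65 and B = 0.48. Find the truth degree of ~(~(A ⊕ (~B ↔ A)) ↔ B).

~B = 1 − 0.48 = 0.52
~B ↔ A = 1 − |0.52 − 0.65| = 1 − 0.13 = 0.87
A ⊕ (~B ↔ A) = min(1, 0.65 + 0.87) = min(1, 1.52) = 1.00
~(A ⊕ (~B ↔ A)) = 1 − 1.00 = 0.00
~(A ⊕ (~B ↔ A)) ↔ B = 1 − |0.00 − 0.48| = 1 − 0.48 = 0.52
~(~(A ⊕ (~B ↔ A)) ↔ B) = 1 − 0.52 = 0.48

0.48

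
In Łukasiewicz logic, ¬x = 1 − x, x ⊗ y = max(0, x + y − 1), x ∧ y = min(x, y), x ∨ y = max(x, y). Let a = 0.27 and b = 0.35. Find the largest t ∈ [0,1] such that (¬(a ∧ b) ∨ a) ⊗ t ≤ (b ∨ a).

0.62

a ∧ b = min(0.27, 0.35) = 0.27
¬(a ∧ b) = 1 − 0.27 = 0.73
¬(a ∧ b) ∨ a = max(0.73, 0.27) = 0.73
So the left factor is ¬(a ∧ b) ∨ a = 0.73.
b ∨ a = max(0.35, 0.27) = 0.35
So the right-hand bound is b ∨ a = 0.35.
The residuum of the Łukasiewicz t-norm gives the supremum: min(1, 1 − 0.73 + 0.35).
1 − 0.73 + 0.35 = 0.62, so t = min(1, 0.62) = 0.62.
Check: 0.73 ⊗ 0.62 = max(0, 0.35) = 0.35 ≤ 0.35.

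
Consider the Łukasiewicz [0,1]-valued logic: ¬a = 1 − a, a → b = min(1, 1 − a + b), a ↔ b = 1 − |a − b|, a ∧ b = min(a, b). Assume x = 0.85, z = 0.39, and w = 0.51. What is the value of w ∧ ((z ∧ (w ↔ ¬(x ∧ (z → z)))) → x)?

z → z = min(1, 1 − 0.39 + 0.39) = min(1, 1.00) = 1.00
x ∧ (z → z) = min(0.85, 1.00) = 0.85
¬(x ∧ (z → z)) = 1 − 0.85 = 0.15
w ↔ ¬(x ∧ (z → z)) = 1 − |0.51 − 0.15| = 1 − 0.36 = 0.64
z ∧ (w ↔ ¬(x ∧ (z → z))) = min(0.39, 0.64) = 0.39
(z ∧ (w ↔ ¬(x ∧ (z → z)))) → x = min(1, 1 − 0.39 + 0.85) = min(1, 1.46) = 1.00
w ∧ ((z ∧ (w ↔ ¬(x ∧ (z → z)))) → x) = min(0.51, 1.00) = 0.51

0.51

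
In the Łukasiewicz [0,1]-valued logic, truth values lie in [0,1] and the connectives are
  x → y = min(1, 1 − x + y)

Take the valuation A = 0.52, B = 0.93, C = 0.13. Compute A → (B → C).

0.68

B → C = min(1, 1 − 0.93 + 0.13) = min(1, 0.20) = 0.20
A → (B → C) = min(1, 1 − 0.52 + 0.20) = min(1, 0.68) = 0.68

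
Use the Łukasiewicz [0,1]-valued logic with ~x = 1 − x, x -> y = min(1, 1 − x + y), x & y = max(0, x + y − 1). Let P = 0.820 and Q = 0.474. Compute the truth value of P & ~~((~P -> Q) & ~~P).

0.640

~P = 1 − 0.820 = 0.180
~P -> Q = min(1, 1 − 0.180 + 0.474) = min(1, 1.294) = 1.000
~~P = 1 − 0.180 = 0.820
(~P -> Q) & ~~P = max(0, 1.000 + 0.820 − 1) = max(0, 0.820) = 0.820
~((~P -> Q) & ~~P) = 1 − 0.820 = 0.180
~~((~P -> Q) & ~~P) = 1 − 0.180 = 0.820
P & ~~((~P -> Q) & ~~P) = max(0, 0.820 + 0.820 − 1) = max(0, 0.640) = 0.640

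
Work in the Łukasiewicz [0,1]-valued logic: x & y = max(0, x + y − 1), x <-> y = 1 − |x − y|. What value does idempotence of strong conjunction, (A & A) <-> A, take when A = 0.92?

A & A = max(0, 0.92 + 0.92 − 1) = max(0, 0.84) = 0.84
(A & A) <-> A = 1 − |0.84 − 0.92| = 1 − 0.08 = 0.92
(The value 0.92 < 1 shows this instance is not satisfied; fails in Ł∞ since a ⊗ a = max(0, 2a−1) ≠ a in general.)

0.92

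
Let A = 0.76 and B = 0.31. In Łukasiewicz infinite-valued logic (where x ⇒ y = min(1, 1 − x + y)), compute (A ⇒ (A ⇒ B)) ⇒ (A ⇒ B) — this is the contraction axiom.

0.76

A ⇒ B = min(1, 1 − 0.76 + 0.31) = min(1, 0.55) = 0.55
A ⇒ (A ⇒ B) = min(1, 1 − 0.76 + 0.55) = min(1, 0.79) = 0.79
(A ⇒ (A ⇒ B)) ⇒ (A ⇒ B) = min(1, 1 − 0.79 + 0.55) = min(1, 0.76) = 0.76
(The value 0.76 < 1 shows this instance is not satisfied; fails in Ł∞ (the t-norm is not idempotent).)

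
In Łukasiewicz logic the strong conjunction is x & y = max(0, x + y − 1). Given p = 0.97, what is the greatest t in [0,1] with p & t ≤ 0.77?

The residuum of the Łukasiewicz t-norm gives the supremum: min(1, 1 − 0.97 + 0.77).
1 − 0.97 + 0.77 = 0.80, so t = min(1, 0.80) = 0.80.
Check: 0.97 & 0.80 = max(0, 0.77) = 0.77 ≤ 0.77.

0.80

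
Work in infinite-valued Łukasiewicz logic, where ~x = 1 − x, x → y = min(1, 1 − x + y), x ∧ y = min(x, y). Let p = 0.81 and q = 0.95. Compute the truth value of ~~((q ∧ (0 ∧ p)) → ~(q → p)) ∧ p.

0.81

0 ∧ p = min(0.00, 0.81) = 0.00
q ∧ (0 ∧ p) = min(0.95, 0.00) = 0.00
q → p = min(1, 1 − 0.95 + 0.81) = min(1, 0.86) = 0.86
~(q → p) = 1 − 0.86 = 0.14
(q ∧ (0 ∧ p)) → ~(q → p) = min(1, 1 − 0.00 + 0.14) = min(1, 1.14) = 1.00
~((q ∧ (0 ∧ p)) → ~(q → p)) = 1 − 1.00 = 0.00
~~((q ∧ (0 ∧ p)) → ~(q → p)) = 1 − 0.00 = 1.00
~~((q ∧ (0 ∧ p)) → ~(q → p)) ∧ p = min(1.00, 0.81) = 0.81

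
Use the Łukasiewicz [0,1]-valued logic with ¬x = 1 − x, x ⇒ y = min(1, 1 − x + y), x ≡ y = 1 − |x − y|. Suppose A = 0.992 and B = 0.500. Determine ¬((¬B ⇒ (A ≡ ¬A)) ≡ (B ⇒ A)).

¬B = 1 − 0.500 = 0.500
¬A = 1 − 0.992 = 0.008
A ≡ ¬A = 1 − |0.992 − 0.008| = 1 − 0.984 = 0.016
¬B ⇒ (A ≡ ¬A) = min(1, 1 − 0.500 + 0.016) = min(1, 0.516) = 0.516
B ⇒ A = min(1, 1 − 0.500 + 0.992) = min(1, 1.492) = 1.000
(¬B ⇒ (A ≡ ¬A)) ≡ (B ⇒ A) = 1 − |0.516 − 1.000| = 1 − 0.484 = 0.516
¬((¬B ⇒ (A ≡ ¬A)) ≡ (B ⇒ A)) = 1 − 0.516 = 0.484

0.484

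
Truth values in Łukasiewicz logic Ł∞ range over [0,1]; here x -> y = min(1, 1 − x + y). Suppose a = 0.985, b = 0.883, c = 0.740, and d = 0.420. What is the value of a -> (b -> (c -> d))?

c -> d = min(1, 1 − 0.740 + 0.420) = min(1, 0.680) = 0.680
b -> (c -> d) = min(1, 1 − 0.883 + 0.680) = min(1, 0.797) = 0.797
a -> (b -> (c -> d)) = min(1, 1 − 0.985 + 0.797) = min(1, 0.812) = 0.812

0.812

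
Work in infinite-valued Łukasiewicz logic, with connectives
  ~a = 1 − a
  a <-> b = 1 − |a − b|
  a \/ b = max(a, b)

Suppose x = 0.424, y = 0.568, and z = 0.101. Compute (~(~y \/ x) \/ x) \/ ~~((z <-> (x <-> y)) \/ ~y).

~y = 1 − 0.568 = 0.432
~y \/ x = max(0.432, 0.424) = 0.432
~(~y \/ x) = 1 − 0.432 = 0.568
~(~y \/ x) \/ x = max(0.568, 0.424) = 0.568
x <-> y = 1 − |0.424 − 0.568| = 1 − 0.144 = 0.856
z <-> (x <-> y) = 1 − |0.101 − 0.856| = 1 − 0.755 = 0.245
(z <-> (x <-> y)) \/ ~y = max(0.245, 0.432) = 0.432
~((z <-> (x <-> y)) \/ ~y) = 1 − 0.432 = 0.568
~~((z <-> (x <-> y)) \/ ~y) = 1 − 0.568 = 0.432
(~(~y \/ x) \/ x) \/ ~~((z <-> (x <-> y)) \/ ~y) = max(0.568, 0.432) = 0.568

0.568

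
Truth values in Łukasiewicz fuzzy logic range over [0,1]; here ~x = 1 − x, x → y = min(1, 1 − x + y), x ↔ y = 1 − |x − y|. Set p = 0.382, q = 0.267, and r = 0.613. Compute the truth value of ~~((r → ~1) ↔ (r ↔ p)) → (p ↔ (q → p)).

~1 = 1 − 1.000 = 0.000
r → ~1 = min(1, 1 − 0.613 + 0.000) = min(1, 0.387) = 0.387
r ↔ p = 1 − |0.613 − 0.382| = 1 − 0.231 = 0.769
(r → ~1) ↔ (r ↔ p) = 1 − |0.387 − 0.769| = 1 − 0.382 = 0.618
~((r → ~1) ↔ (r ↔ p)) = 1 − 0.618 = 0.382
~~((r → ~1) ↔ (r ↔ p)) = 1 − 0.382 = 0.618
q → p = min(1, 1 − 0.267 + 0.382) = min(1, 1.115) = 1.000
p ↔ (q → p) = 1 − |0.382 − 1.000| = 1 − 0.618 = 0.382
~~((r → ~1) ↔ (r ↔ p)) → (p ↔ (q → p)) = min(1, 1 − 0.618 + 0.382) = min(1, 0.764) = 0.764

0.764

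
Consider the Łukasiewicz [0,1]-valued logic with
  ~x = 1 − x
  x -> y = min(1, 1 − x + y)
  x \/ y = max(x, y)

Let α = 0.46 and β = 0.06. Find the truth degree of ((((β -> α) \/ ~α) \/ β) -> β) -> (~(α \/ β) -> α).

1.00

β -> α = min(1, 1 − 0.06 + 0.46) = min(1, 1.40) = 1.00
~α = 1 − 0.46 = 0.54
(β -> α) \/ ~α = max(1.00, 0.54) = 1.00
((β -> α) \/ ~α) \/ β = max(1.00, 0.06) = 1.00
(((β -> α) \/ ~α) \/ β) -> β = min(1, 1 − 1.00 + 0.06) = min(1, 0.06) = 0.06
α \/ β = max(0.46, 0.06) = 0.46
~(α \/ β) = 1 − 0.46 = 0.54
~(α \/ β) -> α = min(1, 1 − 0.54 + 0.46) = min(1, 0.92) = 0.92
((((β -> α) \/ ~α) \/ β) -> β) -> (~(α \/ β) -> α) = min(1, 1 − 0.06 + 0.92) = min(1, 1.86) = 1.00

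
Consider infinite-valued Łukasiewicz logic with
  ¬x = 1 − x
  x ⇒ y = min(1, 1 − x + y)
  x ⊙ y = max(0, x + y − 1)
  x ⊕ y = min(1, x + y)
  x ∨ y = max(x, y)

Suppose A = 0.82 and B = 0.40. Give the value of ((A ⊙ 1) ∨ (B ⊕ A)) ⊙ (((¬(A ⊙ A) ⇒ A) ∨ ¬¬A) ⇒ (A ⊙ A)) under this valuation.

0.64

A ⊙ 1 = max(0, 0.82 + 1.00 − 1) = max(0, 0.82) = 0.82
B ⊕ A = min(1, 0.40 + 0.82) = min(1, 1.22) = 1.00
(A ⊙ 1) ∨ (B ⊕ A) = max(0.82, 1.00) = 1.00
A ⊙ A = max(0, 0.82 + 0.82 − 1) = max(0, 0.64) = 0.64
¬(A ⊙ A) = 1 − 0.64 = 0.36
¬(A ⊙ A) ⇒ A = min(1, 1 − 0.36 + 0.82) = min(1, 1.46) = 1.00
¬A = 1 − 0.82 = 0.18
¬¬A = 1 − 0.18 = 0.82
(¬(A ⊙ A) ⇒ A) ∨ ¬¬A = max(1.00, 0.82) = 1.00
((¬(A ⊙ A) ⇒ A) ∨ ¬¬A) ⇒ (A ⊙ A) = min(1, 1 − 1.00 + 0.64) = min(1, 0.64) = 0.64
((A ⊙ 1) ∨ (B ⊕ A)) ⊙ (((¬(A ⊙ A) ⇒ A) ∨ ¬¬A) ⇒ (A ⊙ A)) = max(0, 1.00 + 0.64 − 1) = max(0, 0.64) = 0.64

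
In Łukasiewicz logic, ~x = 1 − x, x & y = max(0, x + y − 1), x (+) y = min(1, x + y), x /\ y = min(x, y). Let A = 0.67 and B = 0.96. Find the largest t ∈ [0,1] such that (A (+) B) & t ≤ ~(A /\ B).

A (+) B = min(1, 0.67 + 0.96) = min(1, 1.63) = 1.00
So the left factor is A (+) B = 1.00.
A /\ B = min(0.67, 0.96) = 0.67
~(A /\ B) = 1 − 0.67 = 0.33
So the right-hand bound is ~(A /\ B) = 0.33.
The residuum of the Łukasiewicz t-norm gives the supremum: min(1, 1 − 1.00 + 0.33).
1 − 1.00 + 0.33 = 0.33, so t = min(1, 0.33) = 0.33.
Check: 1.00 & 0.33 = max(0, 0.33) = 0.33 ≤ 0.33.

0.33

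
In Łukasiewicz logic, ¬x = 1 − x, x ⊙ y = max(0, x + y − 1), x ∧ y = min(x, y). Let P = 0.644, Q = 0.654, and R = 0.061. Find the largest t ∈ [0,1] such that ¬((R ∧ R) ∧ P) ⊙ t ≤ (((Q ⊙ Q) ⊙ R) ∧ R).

R ∧ R = min(0.061, 0.061) = 0.061
(R ∧ R) ∧ P = min(0.061, 0.644) = 0.061
¬((R ∧ R) ∧ P) = 1 − 0.061 = 0.939
So the left factor is ¬((R ∧ R) ∧ P) = 0.939.
Q ⊙ Q = max(0, 0.654 + 0.654 − 1) = max(0, 0.308) = 0.308
(Q ⊙ Q) ⊙ R = max(0, 0.308 + 0.061 − 1) = max(0, -0.631) = 0.000
((Q ⊙ Q) ⊙ R) ∧ R = min(0.000, 0.061) = 0.000
So the right-hand bound is ((Q ⊙ Q) ⊙ R) ∧ R = 0.000.
The residuum of the Łukasiewicz t-norm gives the supremum: min(1, 1 − 0.939 + 0.000).
1 − 0.939 + 0.000 = 0.061, so t = min(1, 0.061) = 0.061.
Check: 0.939 ⊙ 0.061 = max(0, 0.000) = 0.000 ≤ 0.000.

0.061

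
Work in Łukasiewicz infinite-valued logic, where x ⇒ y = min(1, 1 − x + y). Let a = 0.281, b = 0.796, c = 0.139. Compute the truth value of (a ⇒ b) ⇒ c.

a ⇒ b = min(1, 1 − 0.281 + 0.796) = min(1, 1.515) = 1.000
(a ⇒ b) ⇒ c = min(1, 1 − 1.000 + 0.139) = min(1, 0.139) = 0.139

0.139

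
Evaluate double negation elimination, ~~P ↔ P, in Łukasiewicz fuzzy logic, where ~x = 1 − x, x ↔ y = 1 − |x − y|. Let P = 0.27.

~P = 1 − 0.27 = 0.73
~~P = 1 − 0.73 = 0.27
~~P ↔ P = 1 − |0.27 − 0.27| = 1 − 0.00 = 1.00
(As expected: always 1 in Ł∞ since negation is involutive.)

1.00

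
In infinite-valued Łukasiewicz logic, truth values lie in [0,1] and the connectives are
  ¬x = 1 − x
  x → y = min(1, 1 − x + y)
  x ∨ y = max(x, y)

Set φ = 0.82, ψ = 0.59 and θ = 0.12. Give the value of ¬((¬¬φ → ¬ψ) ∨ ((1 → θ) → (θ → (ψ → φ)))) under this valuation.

¬φ = 1 − 0.82 = 0.18
¬¬φ = 1 − 0.18 = 0.82
¬ψ = 1 − 0.59 = 0.41
¬¬φ → ¬ψ = min(1, 1 − 0.82 + 0.41) = min(1, 0.59) = 0.59
1 → θ = min(1, 1 − 1.00 + 0.12) = min(1, 0.12) = 0.12
ψ → φ = min(1, 1 − 0.59 + 0.82) = min(1, 1.23) = 1.00
θ → (ψ → φ) = min(1, 1 − 0.12 + 1.00) = min(1, 1.88) = 1.00
(1 → θ) → (θ → (ψ → φ)) = min(1, 1 − 0.12 + 1.00) = min(1, 1.88) = 1.00
(¬¬φ → ¬ψ) ∨ ((1 → θ) → (θ → (ψ → φ))) = max(0.59, 1.00) = 1.00
¬((¬¬φ → ¬ψ) ∨ ((1 → θ) → (θ → (ψ → φ)))) = 1 − 1.00 = 0.00

0.00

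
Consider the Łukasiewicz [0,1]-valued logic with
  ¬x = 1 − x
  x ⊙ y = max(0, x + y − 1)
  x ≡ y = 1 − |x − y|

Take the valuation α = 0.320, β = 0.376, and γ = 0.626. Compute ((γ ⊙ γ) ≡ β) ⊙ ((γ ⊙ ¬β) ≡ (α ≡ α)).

0.126

γ ⊙ γ = max(0, 0.626 + 0.626 − 1) = max(0, 0.252) = 0.252
(γ ⊙ γ) ≡ β = 1 − |0.252 − 0.376| = 1 − 0.124 = 0.876
¬β = 1 − 0.376 = 0.624
γ ⊙ ¬β = max(0, 0.626 + 0.624 − 1) = max(0, 0.250) = 0.250
α ≡ α = 1 − |0.320 − 0.320| = 1 − 0.000 = 1.000
(γ ⊙ ¬β) ≡ (α ≡ α) = 1 − |0.250 − 1.000| = 1 − 0.750 = 0.250
((γ ⊙ γ) ≡ β) ⊙ ((γ ⊙ ¬β) ≡ (α ≡ α)) = max(0, 0.876 + 0.250 − 1) = max(0, 0.126) = 0.126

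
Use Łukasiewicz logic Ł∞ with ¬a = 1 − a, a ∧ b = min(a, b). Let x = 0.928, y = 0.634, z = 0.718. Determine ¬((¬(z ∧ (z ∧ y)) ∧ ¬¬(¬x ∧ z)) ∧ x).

0.928

z ∧ y = min(0.718, 0.634) = 0.634
z ∧ (z ∧ y) = min(0.718, 0.634) = 0.634
¬(z ∧ (z ∧ y)) = 1 − 0.634 = 0.366
¬x = 1 − 0.928 = 0.072
¬x ∧ z = min(0.072, 0.718) = 0.072
¬(¬x ∧ z) = 1 − 0.072 = 0.928
¬¬(¬x ∧ z) = 1 − 0.928 = 0.072
¬(z ∧ (z ∧ y)) ∧ ¬¬(¬x ∧ z) = min(0.366, 0.072) = 0.072
(¬(z ∧ (z ∧ y)) ∧ ¬¬(¬x ∧ z)) ∧ x = min(0.072, 0.928) = 0.072
¬((¬(z ∧ (z ∧ y)) ∧ ¬¬(¬x ∧ z)) ∧ x) = 1 − 0.072 = 0.928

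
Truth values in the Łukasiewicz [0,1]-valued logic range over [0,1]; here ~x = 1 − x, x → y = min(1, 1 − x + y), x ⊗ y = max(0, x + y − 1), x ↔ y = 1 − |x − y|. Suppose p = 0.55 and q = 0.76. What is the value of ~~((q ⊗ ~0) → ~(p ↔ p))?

~0 = 1 − 0.00 = 1.00
q ⊗ ~0 = max(0, 0.76 + 1.00 − 1) = max(0, 0.76) = 0.76
p ↔ p = 1 − |0.55 − 0.55| = 1 − 0.00 = 1.00
~(p ↔ p) = 1 − 1.00 = 0.00
(q ⊗ ~0) → ~(p ↔ p) = min(1, 1 − 0.76 + 0.00) = min(1, 0.24) = 0.24
~((q ⊗ ~0) → ~(p ↔ p)) = 1 − 0.24 = 0.76
~~((q ⊗ ~0) → ~(p ↔ p)) = 1 − 0.76 = 0.24

0.24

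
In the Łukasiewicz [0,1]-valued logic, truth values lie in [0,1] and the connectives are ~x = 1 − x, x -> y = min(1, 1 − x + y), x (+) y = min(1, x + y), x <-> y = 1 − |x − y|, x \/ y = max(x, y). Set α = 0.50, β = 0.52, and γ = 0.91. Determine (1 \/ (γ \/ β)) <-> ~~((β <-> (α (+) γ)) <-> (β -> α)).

0.54

γ \/ β = max(0.91, 0.52) = 0.91
1 \/ (γ \/ β) = max(1.00, 0.91) = 1.00
α (+) γ = min(1, 0.50 + 0.91) = min(1, 1.41) = 1.00
β <-> (α (+) γ) = 1 − |0.52 − 1.00| = 1 − 0.48 = 0.52
β -> α = min(1, 1 − 0.52 + 0.50) = min(1, 0.98) = 0.98
(β <-> (α (+) γ)) <-> (β -> α) = 1 − |0.52 − 0.98| = 1 − 0.46 = 0.54
~((β <-> (α (+) γ)) <-> (β -> α)) = 1 − 0.54 = 0.46
~~((β <-> (α (+) γ)) <-> (β -> α)) = 1 − 0.46 = 0.54
(1 \/ (γ \/ β)) <-> ~~((β <-> (α (+) γ)) <-> (β -> α)) = 1 − |1.00 − 0.54| = 1 − 0.46 = 0.54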